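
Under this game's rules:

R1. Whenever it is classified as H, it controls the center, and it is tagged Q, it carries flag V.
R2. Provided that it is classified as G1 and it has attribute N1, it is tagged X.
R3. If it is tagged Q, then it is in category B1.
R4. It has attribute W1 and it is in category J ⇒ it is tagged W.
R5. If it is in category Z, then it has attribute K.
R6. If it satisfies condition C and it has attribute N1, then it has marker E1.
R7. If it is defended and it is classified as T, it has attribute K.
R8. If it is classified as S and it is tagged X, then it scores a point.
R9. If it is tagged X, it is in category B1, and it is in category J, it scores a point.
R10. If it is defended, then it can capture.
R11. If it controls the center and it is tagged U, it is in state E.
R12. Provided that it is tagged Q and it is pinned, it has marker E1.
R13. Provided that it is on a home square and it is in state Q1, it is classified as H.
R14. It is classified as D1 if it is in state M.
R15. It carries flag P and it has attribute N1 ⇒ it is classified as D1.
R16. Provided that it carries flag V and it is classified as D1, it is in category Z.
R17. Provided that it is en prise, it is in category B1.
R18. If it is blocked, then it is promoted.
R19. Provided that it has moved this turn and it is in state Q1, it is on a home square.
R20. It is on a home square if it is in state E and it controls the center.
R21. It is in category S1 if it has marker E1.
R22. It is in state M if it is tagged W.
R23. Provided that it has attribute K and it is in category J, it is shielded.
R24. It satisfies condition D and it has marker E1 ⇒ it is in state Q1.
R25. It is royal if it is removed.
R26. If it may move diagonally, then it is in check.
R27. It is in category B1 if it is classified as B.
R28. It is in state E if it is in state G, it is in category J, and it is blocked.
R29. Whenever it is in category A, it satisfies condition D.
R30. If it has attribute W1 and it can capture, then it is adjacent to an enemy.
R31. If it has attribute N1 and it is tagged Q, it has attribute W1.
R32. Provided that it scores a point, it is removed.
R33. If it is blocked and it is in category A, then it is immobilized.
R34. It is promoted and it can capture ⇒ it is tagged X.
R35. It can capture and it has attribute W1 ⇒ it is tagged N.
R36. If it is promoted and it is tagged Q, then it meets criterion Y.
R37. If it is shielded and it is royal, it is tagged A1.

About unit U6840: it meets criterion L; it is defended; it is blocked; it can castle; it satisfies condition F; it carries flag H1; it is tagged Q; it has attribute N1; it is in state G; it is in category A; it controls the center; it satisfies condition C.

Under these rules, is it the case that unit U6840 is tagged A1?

No

Forward chaining from the given facts derives: is in category B1, has marker E1, can capture, is promoted, is in category S1, satisfies condition D, has attribute W1, is immobilized, is tagged X, is tagged N, meets criterion Y, is in state Q1, is adjacent to an enemy.
The only rule concluding "it is tagged A1" is R37, which needs "it is shielded"; that is never established.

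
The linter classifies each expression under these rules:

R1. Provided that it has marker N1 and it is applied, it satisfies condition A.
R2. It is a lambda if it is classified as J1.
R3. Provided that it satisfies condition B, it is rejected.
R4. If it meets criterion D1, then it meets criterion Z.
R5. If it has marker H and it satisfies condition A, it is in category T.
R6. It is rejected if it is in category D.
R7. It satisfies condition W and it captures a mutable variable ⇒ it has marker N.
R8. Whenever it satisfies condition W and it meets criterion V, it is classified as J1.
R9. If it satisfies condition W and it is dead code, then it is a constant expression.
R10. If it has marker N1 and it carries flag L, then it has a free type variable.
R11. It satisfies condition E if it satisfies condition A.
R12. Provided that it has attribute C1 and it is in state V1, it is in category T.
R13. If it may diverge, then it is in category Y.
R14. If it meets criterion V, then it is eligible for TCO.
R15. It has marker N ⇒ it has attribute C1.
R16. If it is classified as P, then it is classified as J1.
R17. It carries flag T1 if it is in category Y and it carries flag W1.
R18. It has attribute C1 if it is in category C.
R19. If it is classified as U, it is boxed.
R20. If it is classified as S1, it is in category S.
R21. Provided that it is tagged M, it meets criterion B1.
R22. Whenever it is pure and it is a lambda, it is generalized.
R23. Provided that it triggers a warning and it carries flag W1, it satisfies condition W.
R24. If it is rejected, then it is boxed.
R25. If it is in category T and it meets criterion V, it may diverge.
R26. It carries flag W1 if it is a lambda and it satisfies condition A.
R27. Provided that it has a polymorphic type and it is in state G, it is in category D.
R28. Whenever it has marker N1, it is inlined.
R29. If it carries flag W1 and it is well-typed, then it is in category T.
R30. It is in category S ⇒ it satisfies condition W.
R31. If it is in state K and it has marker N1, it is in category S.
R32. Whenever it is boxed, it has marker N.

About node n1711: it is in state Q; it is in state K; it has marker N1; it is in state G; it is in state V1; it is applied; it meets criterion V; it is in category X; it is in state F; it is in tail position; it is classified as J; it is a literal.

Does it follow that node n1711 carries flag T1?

Forward chaining from the given facts derives: satisfies condition A, satisfies condition E, is eligible for TCO, is inlined, is in category S, satisfies condition W, is classified as J1, is a lambda, carries flag W1.
The only rule concluding "it carries flag T1" is R17, which needs "it is in category Y"; that is never established.

No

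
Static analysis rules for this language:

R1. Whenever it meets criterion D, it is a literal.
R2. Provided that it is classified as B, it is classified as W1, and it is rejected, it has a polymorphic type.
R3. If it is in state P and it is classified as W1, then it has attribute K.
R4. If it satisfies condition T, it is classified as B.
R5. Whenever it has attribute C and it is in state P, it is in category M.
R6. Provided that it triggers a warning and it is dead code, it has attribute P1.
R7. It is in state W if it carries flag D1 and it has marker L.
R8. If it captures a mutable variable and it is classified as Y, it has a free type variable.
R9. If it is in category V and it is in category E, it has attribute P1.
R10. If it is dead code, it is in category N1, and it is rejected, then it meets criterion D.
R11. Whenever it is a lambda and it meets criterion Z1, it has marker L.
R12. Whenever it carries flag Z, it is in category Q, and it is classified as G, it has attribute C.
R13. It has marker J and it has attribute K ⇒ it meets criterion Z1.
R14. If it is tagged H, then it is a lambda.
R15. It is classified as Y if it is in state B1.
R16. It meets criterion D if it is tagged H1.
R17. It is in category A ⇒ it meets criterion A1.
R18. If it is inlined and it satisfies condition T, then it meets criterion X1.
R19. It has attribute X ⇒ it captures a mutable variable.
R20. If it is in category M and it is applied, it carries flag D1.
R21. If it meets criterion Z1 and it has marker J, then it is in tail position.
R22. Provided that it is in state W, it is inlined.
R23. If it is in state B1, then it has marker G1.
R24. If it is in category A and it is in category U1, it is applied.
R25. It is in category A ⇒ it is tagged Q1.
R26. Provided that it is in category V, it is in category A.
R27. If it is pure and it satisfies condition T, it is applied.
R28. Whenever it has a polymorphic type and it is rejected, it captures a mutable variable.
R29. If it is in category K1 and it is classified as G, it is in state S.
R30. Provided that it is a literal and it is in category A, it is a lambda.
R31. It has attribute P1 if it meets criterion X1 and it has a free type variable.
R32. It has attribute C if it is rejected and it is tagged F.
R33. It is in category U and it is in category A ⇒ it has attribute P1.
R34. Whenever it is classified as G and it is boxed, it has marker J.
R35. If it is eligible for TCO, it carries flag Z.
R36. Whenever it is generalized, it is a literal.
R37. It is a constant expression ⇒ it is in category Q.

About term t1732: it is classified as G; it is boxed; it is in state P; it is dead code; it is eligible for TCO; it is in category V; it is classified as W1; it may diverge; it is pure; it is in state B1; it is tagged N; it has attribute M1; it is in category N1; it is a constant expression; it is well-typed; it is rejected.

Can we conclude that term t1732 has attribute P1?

No

Forward chaining from the given facts derives: has attribute K, meets criterion D, is classified as Y, has marker G1, is in category A, has marker J, carries flag Z, is in category Q, is a literal, has attribute C, meets criterion Z1, meets criterion A1, is in tail position, is tagged Q1, is a lambda, is in category M, has marker L.
Rules concluding "it has attribute P1": R6 needs "it triggers a warning"; R9 needs "it is in category E"; R31 needs "it meets criterion X1"; R33 needs "it is in category U" — none of these are established.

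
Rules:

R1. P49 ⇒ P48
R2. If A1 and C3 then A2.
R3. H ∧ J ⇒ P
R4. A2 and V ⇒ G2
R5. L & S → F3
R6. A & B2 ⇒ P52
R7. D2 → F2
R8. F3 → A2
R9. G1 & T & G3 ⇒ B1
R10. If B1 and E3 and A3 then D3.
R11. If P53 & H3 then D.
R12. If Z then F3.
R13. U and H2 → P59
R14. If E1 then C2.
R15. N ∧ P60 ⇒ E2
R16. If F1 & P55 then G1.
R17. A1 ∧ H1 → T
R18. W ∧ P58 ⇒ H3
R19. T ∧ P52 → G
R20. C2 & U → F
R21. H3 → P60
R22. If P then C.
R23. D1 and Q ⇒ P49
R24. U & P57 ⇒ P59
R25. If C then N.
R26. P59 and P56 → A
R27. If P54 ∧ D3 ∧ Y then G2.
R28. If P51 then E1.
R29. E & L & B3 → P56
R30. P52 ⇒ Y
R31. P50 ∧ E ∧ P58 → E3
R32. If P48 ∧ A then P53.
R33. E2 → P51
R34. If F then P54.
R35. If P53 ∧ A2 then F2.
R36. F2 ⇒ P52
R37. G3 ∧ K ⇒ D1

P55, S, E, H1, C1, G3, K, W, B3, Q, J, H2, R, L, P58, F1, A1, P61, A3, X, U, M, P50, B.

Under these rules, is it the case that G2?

No

Forward chaining from the given facts derives: F3, A2, P59, G1, T, H3, P60, P56, E3, D1, B1, D3, P49, A, P48, P53, F2, P52, D, G, Y.
Rules concluding G2: R4 needs V; R27 needs P54 — none of these are established.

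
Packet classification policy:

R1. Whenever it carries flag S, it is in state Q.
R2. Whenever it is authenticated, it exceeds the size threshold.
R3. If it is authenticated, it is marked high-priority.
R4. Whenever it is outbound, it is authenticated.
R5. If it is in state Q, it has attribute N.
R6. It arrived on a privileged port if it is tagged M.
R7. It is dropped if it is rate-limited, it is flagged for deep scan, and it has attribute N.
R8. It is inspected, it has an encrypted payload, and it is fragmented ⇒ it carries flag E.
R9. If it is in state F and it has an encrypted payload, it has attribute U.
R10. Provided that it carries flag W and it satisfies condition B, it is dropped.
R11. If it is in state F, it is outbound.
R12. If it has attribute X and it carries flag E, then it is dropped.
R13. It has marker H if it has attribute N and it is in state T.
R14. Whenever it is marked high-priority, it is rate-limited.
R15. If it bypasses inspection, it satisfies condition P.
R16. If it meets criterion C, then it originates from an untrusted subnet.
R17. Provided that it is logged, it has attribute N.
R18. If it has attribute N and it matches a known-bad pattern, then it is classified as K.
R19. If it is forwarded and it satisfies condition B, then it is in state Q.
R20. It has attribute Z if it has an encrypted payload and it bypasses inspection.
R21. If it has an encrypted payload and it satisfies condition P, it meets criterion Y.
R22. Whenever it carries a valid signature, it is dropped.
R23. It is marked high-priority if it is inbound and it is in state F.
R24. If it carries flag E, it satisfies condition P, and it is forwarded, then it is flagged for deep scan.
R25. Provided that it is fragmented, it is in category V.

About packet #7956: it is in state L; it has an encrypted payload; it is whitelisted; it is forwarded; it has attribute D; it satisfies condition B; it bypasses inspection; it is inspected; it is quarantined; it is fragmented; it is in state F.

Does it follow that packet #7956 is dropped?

Yes

By R8 (it is inspected, it has an encrypted payload, it is fragmented): it carries flag E.
By R11 (it is in state F): it is outbound.
By R15 (it bypasses inspection): it satisfies condition P.
By R19 (it is forwarded, it satisfies condition B): it is in state Q.
By R24 (it carries flag E, it satisfies condition P, it is forwarded): it is flagged for deep scan.
By R4 (it is outbound): it is authenticated.
By R5 (it is in state Q): it has attribute N.
By R3 (it is authenticated): it is marked high-priority.
By R14 (it is marked high-priority): it is rate-limited.
By R7 (it is rate-limited, it is flagged for deep scan, it has attribute N): it is dropped.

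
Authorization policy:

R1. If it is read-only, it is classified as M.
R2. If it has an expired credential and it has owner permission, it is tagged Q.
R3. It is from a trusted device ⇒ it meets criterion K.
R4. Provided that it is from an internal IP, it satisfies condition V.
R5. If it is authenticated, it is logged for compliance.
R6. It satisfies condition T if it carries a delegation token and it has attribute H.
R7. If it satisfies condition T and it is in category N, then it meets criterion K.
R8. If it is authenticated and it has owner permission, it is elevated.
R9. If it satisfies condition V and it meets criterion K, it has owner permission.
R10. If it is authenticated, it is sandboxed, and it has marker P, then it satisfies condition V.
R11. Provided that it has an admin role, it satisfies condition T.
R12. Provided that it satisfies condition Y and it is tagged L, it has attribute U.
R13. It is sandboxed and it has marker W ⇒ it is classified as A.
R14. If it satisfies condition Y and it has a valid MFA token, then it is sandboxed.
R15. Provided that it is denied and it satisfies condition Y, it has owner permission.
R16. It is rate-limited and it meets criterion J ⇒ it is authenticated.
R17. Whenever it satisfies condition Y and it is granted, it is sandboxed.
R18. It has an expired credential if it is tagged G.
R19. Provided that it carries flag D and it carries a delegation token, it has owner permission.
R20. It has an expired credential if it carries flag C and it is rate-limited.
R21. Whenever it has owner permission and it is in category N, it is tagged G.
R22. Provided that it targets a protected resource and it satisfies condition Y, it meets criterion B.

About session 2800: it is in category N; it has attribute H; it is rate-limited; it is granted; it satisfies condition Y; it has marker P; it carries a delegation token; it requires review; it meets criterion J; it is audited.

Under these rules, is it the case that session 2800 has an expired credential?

Yes

By R6 (it carries a delegation token, it has attribute H): it satisfies condition T.
By R7 (it satisfies condition T, it is in category N): it meets criterion K.
By R16 (it is rate-limited, it meets criterion J): it is authenticated.
By R17 (it satisfies condition Y, it is granted): it is sandboxed.
By R10 (it is authenticated, it is sandboxed, it has marker P): it satisfies condition V.
By R9 (it satisfies condition V, it meets criterion K): it has owner permission.
By R21 (it has owner permission, it is in category N): it is tagged G.
By R18 (it is tagged G): it has an expired credential.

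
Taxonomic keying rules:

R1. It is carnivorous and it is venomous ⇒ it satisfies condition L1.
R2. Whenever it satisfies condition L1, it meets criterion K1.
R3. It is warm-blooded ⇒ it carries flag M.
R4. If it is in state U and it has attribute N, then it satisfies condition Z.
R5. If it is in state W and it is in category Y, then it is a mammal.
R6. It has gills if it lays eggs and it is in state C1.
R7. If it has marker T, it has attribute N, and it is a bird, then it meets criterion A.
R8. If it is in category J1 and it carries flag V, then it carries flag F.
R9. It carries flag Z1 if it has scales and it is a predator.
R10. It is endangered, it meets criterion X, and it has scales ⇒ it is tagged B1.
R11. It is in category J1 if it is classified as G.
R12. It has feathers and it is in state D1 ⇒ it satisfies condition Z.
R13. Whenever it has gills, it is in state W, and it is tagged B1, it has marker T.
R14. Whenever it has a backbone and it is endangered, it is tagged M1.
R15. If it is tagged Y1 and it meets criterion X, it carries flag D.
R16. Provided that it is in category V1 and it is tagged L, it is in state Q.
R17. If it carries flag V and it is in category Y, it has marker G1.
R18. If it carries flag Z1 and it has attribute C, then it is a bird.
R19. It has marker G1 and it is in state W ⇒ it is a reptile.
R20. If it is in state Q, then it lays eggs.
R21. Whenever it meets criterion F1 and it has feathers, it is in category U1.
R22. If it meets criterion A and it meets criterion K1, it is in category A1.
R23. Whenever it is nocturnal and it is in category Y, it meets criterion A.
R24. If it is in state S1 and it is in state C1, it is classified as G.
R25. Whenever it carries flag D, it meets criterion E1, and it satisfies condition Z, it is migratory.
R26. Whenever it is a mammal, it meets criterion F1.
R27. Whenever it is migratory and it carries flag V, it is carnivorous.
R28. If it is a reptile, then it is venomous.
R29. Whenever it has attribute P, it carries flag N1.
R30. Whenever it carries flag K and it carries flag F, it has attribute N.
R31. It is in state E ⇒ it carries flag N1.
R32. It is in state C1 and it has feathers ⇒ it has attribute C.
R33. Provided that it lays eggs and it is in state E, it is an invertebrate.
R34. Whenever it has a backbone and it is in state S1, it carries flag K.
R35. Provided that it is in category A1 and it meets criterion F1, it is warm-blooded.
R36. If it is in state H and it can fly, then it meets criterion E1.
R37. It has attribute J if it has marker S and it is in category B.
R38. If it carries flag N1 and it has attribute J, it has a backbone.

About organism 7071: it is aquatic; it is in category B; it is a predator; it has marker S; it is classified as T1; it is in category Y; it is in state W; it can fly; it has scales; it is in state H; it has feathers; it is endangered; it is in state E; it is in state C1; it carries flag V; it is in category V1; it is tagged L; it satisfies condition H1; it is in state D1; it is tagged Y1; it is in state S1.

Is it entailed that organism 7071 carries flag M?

No

Forward chaining from the given facts derives: is a mammal, carries flag Z1, satisfies condition Z, is in state Q, has marker G1, is a reptile, lays eggs, is classified as G, meets criterion F1, is venomous, carries flag N1, has attribute C, is an invertebrate, meets criterion E1, has attribute J, has a backbone, has gills, is in category J1, is tagged M1, is a bird, is in category U1, carries flag K, carries flag F, has attribute N.
The only rule concluding "it carries flag M" is R3, which needs "it is warm-blooded"; that is never established.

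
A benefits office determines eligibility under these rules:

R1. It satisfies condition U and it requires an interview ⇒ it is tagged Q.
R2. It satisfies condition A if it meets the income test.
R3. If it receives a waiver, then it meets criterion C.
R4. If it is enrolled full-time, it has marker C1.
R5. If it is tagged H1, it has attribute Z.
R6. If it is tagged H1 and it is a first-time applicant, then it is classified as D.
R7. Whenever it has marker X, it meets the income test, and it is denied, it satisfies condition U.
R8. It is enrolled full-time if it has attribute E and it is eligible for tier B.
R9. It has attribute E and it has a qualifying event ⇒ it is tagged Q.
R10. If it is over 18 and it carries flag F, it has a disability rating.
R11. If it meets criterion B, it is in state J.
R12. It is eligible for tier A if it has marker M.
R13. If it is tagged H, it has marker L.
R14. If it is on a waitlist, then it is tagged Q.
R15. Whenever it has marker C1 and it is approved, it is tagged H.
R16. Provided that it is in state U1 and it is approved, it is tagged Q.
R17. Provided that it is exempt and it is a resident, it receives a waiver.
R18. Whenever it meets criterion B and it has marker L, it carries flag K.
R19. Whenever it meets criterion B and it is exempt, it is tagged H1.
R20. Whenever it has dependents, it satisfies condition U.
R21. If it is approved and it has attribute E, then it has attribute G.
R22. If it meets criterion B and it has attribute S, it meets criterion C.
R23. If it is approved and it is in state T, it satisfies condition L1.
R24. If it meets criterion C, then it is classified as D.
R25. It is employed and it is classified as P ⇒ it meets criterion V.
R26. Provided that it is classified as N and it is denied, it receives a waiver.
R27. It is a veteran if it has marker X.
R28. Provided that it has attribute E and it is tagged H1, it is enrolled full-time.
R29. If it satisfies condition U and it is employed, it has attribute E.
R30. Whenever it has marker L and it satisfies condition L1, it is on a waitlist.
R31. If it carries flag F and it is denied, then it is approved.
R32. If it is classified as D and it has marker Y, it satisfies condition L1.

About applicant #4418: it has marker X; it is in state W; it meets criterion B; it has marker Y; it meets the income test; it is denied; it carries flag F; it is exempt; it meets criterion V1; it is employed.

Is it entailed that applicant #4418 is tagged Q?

No

Forward chaining from the given facts derives: satisfies condition A, satisfies condition U, is in state J, is tagged H1, is a veteran, has attribute E, is approved, has attribute Z, has attribute G, is enrolled full-time, has marker C1, is tagged H, has marker L, carries flag K.
Rules concluding "it is tagged Q": R1 needs "it requires an interview"; R9 needs "it has a qualifying event"; R14 needs "it is on a waitlist"; R16 needs "it is in state U1" — none of these are established.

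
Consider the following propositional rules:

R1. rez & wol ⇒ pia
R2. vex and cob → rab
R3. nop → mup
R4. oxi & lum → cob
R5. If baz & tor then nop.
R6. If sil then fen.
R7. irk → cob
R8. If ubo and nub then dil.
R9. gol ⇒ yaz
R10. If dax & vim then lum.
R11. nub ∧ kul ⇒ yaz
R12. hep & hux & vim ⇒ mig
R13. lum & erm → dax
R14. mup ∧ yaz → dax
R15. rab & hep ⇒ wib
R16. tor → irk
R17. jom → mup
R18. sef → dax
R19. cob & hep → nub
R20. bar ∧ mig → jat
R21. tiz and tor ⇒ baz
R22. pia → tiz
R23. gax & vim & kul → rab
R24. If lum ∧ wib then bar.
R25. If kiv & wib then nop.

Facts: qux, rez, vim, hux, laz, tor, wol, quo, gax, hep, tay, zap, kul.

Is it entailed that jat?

pia  (by R1: rez, wol)
mig  (by R12: hep, hux, vim)
irk  (by R16: tor)
tiz  (by R22: pia)
rab  (by R23: gax, vim, kul)
cob  (by R7: irk)
wib  (by R15: rab, hep)
nub  (by R19: cob, hep)
baz  (by R21: tiz, tor)
nop  (by R5: baz, tor)
yaz  (by R11: nub, kul)
mup  (by R3: nop)
dax  (by R14: mup, yaz)
lum  (by R10: dax, vim)
bar  (by R24: lum, wib)
jat  (by R20: bar, mig)

Yes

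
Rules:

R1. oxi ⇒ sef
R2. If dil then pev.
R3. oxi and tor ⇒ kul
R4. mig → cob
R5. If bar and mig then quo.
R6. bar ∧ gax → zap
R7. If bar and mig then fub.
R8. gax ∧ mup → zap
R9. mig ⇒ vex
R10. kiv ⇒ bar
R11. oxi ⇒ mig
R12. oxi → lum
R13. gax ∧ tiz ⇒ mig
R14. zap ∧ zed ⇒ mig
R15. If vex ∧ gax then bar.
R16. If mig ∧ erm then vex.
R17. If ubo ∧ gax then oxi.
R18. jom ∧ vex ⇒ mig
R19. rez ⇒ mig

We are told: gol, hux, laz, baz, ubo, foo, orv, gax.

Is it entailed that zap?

Yes

oxi  (by R17: ubo, gax)
mig  (by R11: oxi)
vex  (by R9: mig)
bar  (by R15: vex, gax)
zap  (by R6: bar, gax)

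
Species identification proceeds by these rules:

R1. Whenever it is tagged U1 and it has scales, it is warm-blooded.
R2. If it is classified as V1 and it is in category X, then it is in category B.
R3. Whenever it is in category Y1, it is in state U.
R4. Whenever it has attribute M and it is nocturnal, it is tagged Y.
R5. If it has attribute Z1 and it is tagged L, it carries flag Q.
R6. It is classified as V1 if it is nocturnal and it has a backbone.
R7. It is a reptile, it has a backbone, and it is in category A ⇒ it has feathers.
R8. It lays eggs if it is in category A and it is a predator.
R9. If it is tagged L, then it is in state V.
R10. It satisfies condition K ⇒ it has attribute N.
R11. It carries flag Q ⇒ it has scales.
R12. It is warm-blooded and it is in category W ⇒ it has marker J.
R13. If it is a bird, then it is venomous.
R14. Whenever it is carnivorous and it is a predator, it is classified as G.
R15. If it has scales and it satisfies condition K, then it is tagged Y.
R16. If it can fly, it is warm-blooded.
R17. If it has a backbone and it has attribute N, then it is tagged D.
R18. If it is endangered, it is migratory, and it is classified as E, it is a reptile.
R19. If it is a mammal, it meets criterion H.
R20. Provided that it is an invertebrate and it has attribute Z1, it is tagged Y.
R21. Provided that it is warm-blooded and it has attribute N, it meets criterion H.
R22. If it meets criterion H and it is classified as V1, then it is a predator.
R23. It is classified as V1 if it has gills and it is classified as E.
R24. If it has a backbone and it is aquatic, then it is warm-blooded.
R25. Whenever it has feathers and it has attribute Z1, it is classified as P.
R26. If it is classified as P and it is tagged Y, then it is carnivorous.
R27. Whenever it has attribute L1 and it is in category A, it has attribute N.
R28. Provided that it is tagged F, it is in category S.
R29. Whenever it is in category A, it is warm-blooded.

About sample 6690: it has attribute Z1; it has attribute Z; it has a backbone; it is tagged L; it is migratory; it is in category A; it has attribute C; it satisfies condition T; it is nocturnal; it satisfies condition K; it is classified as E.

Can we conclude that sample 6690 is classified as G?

No

Forward chaining from the given facts derives: carries flag Q, is classified as V1, is in state V, has attribute N, has scales, is tagged Y, is tagged D, is warm-blooded, meets criterion H, is a predator, lays eggs.
The only rule concluding "it is classified as G" is R14, which needs "it is carnivorous"; that is never established.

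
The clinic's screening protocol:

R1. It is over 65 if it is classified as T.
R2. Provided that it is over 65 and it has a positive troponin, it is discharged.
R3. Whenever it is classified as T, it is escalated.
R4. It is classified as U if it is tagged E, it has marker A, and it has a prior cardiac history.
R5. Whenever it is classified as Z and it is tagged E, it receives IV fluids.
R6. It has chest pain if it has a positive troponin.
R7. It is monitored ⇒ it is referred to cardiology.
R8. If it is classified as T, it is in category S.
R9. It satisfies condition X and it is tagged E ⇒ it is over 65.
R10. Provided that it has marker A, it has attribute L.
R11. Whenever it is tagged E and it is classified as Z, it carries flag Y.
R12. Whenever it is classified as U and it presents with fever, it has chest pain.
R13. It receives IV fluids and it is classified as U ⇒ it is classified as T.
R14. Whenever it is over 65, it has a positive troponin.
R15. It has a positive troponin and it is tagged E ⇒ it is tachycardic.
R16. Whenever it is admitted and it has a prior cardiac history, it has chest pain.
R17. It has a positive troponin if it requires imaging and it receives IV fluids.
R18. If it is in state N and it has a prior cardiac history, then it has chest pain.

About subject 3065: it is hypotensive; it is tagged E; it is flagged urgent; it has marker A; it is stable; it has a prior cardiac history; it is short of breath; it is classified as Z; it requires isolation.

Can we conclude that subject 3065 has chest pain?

Yes

By R4 (it is tagged E, it has marker A, it has a prior cardiac history): it is classified as U.
By R5 (it is classified as Z, it is tagged E): it receives IV fluids.
By R13 (it receives IV fluids, it is classified as U): it is classified as T.
By R1 (it is classified as T): it is over 65.
By R14 (it is over 65): it has a positive troponin.
By R6 (it has a positive troponin): it has chest pain.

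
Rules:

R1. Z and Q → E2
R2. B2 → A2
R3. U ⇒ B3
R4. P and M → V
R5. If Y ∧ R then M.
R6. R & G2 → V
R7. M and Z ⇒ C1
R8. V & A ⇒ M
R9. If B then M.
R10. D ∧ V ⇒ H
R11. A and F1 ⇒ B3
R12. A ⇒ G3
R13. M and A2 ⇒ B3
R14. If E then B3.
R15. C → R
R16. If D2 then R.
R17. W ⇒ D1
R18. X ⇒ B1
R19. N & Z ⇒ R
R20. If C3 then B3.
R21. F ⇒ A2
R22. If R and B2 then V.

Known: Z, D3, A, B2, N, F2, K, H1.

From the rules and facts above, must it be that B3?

Yes

A2  (by R2: B2)
R  (by R19: N, Z)
V  (by R22: R, B2)
M  (by R8: V, A)
B3  (by R13: M, A2)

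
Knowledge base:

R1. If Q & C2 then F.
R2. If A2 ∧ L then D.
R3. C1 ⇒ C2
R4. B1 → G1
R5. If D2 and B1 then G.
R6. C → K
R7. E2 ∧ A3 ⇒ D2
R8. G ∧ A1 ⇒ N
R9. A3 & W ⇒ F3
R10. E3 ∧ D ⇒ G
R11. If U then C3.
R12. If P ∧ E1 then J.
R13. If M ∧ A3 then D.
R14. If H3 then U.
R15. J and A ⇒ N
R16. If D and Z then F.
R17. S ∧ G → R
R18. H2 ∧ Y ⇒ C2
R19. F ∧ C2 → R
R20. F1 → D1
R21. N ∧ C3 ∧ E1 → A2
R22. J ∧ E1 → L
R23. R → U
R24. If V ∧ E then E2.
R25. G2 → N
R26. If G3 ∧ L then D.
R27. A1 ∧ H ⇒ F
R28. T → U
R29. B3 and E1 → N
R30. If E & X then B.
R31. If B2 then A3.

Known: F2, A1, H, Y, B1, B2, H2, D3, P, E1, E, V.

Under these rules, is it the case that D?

J  (by R12: P, E1)
C2  (by R18: H2, Y)
L  (by R22: J, E1)
E2  (by R24: V, E)
F  (by R27: A1, H)
A3  (by R31: B2)
D2  (by R7: E2, A3)
R  (by R19: F, C2)
U  (by R23: R)
G  (by R5: D2, B1)
N  (by R8: G, A1)
C3  (by R11: U)
A2  (by R21: N, C3, E1)
D  (by R2: A2, L)

Yes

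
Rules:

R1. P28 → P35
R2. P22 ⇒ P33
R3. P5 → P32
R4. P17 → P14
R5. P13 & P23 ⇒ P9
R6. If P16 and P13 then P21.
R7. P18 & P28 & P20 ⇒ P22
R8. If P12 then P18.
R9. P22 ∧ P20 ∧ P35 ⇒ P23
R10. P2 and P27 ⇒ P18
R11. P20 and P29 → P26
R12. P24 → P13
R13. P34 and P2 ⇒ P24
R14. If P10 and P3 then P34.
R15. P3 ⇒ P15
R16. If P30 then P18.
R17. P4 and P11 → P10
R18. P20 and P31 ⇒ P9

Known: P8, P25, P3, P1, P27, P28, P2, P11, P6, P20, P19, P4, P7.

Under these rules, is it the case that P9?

Yes

P35  (by R1: P28)
P18  (by R10: P2, P27)
P10  (by R17: P4, P11)
P22  (by R7: P18, P28, P20)
P23  (by R9: P22, P20, P35)
P34  (by R14: P10, P3)
P24  (by R13: P34, P2)
P13  (by R12: P24)
P9  (by R5: P13, P23)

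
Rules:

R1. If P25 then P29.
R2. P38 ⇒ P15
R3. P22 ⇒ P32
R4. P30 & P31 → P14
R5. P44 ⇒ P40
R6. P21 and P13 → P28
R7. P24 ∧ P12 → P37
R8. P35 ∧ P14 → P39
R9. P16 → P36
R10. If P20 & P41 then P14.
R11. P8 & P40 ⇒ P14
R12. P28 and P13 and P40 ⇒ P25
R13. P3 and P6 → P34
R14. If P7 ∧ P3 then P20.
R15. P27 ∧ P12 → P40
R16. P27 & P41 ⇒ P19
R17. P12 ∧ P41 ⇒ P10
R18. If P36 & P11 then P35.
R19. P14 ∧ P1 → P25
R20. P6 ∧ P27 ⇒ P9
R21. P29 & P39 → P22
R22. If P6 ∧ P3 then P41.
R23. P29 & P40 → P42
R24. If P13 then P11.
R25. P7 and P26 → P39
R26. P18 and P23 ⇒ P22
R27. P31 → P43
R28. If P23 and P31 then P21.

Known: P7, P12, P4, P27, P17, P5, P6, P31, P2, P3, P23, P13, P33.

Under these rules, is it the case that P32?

No

Forward chaining from the given facts derives: P34, P20, P40, P9, P41, P11, P43, P21, P28, P14, P25, P19, P10, P29, P42.
The only rule concluding P32 is R3, which needs P22; that is never established.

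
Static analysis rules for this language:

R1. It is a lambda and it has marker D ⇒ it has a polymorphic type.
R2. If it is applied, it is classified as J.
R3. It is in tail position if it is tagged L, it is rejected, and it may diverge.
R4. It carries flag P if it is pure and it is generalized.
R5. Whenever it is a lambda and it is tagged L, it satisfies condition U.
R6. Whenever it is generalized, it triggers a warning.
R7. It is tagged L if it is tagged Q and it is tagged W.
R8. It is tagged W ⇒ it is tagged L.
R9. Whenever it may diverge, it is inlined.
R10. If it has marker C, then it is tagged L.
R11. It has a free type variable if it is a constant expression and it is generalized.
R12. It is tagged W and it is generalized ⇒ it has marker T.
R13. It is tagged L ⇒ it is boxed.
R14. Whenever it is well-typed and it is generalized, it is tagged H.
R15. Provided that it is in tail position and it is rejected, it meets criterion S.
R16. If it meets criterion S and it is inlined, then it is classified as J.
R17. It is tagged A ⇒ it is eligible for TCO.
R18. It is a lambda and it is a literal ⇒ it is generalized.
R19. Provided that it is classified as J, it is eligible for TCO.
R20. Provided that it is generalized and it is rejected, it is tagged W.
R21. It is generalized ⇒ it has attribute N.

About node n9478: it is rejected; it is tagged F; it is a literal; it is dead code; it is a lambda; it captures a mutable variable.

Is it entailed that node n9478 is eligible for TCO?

No

Forward chaining from the given facts derives: is generalized, is tagged W, has attribute N, triggers a warning, is tagged L, has marker T, is boxed, satisfies condition U.
Rules concluding "it is eligible for TCO": R17 needs "it is tagged A"; R19 needs "it is classified as J" — none of these are established.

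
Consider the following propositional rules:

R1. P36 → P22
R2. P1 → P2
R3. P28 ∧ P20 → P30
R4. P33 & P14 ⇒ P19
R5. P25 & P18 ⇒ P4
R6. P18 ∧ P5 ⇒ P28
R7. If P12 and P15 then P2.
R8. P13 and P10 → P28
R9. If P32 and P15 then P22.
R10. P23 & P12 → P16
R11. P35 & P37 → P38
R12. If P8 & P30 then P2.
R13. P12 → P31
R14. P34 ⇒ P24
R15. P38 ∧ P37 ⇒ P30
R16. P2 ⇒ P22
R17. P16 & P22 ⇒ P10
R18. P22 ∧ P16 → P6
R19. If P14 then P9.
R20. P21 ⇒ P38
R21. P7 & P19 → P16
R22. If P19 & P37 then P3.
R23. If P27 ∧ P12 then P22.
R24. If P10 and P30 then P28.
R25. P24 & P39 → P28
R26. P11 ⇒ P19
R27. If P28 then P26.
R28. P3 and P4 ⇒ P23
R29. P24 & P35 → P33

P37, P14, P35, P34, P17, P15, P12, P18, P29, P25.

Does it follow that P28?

P4  (by R5: P25, P18)
P2  (by R7: P12, P15)
P38  (by R11: P35, P37)
P24  (by R14: P34)
P30  (by R15: P38, P37)
P22  (by R16: P2)
P33  (by R29: P24, P35)
P19  (by R4: P33, P14)
P3  (by R22: P19, P37)
P23  (by R28: P3, P4)
P16  (by R10: P23, P12)
P10  (by R17: P16, P22)
P28  (by R24: P10, P30)

Yes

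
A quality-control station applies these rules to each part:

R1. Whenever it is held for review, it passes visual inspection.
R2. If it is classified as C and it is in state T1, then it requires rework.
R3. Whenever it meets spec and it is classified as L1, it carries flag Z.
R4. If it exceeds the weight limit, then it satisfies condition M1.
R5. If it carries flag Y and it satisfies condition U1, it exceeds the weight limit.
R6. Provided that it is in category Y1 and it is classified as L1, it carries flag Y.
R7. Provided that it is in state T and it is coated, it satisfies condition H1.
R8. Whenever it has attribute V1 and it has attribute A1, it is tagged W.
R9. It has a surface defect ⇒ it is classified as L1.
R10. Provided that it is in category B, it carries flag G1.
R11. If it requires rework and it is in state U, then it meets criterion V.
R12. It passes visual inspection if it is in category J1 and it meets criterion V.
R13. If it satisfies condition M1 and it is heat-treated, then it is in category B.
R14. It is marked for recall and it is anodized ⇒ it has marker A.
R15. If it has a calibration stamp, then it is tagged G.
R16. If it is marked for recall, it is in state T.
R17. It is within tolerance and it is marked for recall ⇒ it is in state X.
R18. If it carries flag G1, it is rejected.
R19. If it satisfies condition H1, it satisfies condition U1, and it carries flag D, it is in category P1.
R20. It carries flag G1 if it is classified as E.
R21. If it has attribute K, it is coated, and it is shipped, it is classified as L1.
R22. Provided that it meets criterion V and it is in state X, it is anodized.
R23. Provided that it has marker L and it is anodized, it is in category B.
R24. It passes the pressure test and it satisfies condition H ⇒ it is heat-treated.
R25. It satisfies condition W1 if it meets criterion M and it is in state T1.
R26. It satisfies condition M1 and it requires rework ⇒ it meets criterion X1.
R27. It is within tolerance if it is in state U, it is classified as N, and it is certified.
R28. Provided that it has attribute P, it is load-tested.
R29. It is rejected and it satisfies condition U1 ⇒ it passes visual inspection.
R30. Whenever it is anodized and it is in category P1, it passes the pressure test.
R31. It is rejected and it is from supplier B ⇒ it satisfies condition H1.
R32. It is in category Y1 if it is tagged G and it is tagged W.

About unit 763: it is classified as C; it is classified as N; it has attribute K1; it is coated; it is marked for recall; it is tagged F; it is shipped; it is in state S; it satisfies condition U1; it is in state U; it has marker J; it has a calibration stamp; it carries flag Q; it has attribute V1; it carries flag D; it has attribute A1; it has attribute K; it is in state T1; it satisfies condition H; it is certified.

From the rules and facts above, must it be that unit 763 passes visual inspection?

By R2 (it is classified as C, it is in state T1): it requires rework.
By R8 (it has attribute V1, it has attribute A1): it is tagged W.
By R11 (it requires rework, it is in state U): it meets criterion V.
By R15 (it has a calibration stamp): it is tagged G.
By R16 (it is marked for recall): it is in state T.
By R21 (it has attribute K, it is coated, it is shipped): it is classified as L1.
By R27 (it is in state U, it is classified as N, it is certified): it is within tolerance.
By R32 (it is tagged G, it is tagged W): it is in category Y1.
By R6 (it is in category Y1, it is classified as L1): it carries flag Y.
By R7 (it is in state T, it is coated): it satisfies condition H1.
By R17 (it is within tolerance, it is marked for recall): it is in state X.
By R19 (it satisfies condition H1, it satisfies condition U1, it carries flag D): it is in category P1.
By R22 (it meets criterion V, it is in state X): it is anodized.
By R30 (it is anodized, it is in category P1): it passes the pressure test.
By R5 (it carries flag Y, it satisfies condition U1): it exceeds the weight limit.
By R24 (it passes the pressure test, it satisfies condition H): it is heat-treated.
By R4 (it exceeds the weight limit): it satisfies condition M1.
By R13 (it satisfies condition M1, it is heat-treated): it is in category B.
By R10 (it is in category B): it carries flag G1.
By R18 (it carries flag G1): it is rejected.
By R29 (it is rejected, it satisfies condition U1): it passes visual inspection.

Yes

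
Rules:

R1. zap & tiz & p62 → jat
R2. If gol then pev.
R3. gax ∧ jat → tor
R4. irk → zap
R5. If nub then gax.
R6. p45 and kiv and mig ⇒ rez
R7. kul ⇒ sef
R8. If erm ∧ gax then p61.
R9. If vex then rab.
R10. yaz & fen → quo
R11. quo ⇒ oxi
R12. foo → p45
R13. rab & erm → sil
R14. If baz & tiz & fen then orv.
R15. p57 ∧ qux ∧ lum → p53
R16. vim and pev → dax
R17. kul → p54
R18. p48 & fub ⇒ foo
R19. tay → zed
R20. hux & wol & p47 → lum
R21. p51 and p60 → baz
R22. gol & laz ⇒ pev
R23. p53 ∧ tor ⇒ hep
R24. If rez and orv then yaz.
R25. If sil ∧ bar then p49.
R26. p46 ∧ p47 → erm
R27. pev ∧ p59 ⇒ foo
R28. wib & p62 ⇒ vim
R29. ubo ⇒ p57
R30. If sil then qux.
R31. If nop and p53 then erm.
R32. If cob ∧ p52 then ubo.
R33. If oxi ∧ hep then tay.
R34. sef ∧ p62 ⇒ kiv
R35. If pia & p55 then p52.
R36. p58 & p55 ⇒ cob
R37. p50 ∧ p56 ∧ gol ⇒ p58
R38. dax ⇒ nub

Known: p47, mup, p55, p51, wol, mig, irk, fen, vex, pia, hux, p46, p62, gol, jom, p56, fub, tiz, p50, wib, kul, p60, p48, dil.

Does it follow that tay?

Yes

pev  (by R2: gol)
zap  (by R4: irk)
sef  (by R7: kul)
rab  (by R9: vex)
foo  (by R18: p48, fub)
lum  (by R20: hux, wol, p47)
baz  (by R21: p51, p60)
erm  (by R26: p46, p47)
vim  (by R28: wib, p62)
kiv  (by R34: sef, p62)
p52  (by R35: pia, p55)
p58  (by R37: p50, p56, gol)
jat  (by R1: zap, tiz, p62)
p45  (by R12: foo)
sil  (by R13: rab, erm)
orv  (by R14: baz, tiz, fen)
dax  (by R16: vim, pev)
qux  (by R30: sil)
cob  (by R36: p58, p55)
nub  (by R38: dax)
gax  (by R5: nub)
rez  (by R6: p45, kiv, mig)
yaz  (by R24: rez, orv)
ubo  (by R32: cob, p52)
tor  (by R3: gax, jat)
quo  (by R10: yaz, fen)
oxi  (by R11: quo)
p57  (by R29: ubo)
p53  (by R15: p57, qux, lum)
hep  (by R23: p53, tor)
tay  (by R33: oxi, hep)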